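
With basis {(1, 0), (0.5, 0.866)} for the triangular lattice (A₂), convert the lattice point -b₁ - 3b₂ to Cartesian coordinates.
(-2.5, -2.598)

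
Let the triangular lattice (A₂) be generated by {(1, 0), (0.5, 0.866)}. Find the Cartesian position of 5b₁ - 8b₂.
(1, -6.928)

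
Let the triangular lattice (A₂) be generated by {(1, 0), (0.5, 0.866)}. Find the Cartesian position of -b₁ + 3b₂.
(0.5, 2.598)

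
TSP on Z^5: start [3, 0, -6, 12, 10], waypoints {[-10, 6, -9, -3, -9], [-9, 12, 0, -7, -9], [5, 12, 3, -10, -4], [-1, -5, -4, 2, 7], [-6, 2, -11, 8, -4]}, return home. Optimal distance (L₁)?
182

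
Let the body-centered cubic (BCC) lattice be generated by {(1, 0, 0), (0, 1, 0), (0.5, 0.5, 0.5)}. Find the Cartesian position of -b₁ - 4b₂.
(-1, -4, 0)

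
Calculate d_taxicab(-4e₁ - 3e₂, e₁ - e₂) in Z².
7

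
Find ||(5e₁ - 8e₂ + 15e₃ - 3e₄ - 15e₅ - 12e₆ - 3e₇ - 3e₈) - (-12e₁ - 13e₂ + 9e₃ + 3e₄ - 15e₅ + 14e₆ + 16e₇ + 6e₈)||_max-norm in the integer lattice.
26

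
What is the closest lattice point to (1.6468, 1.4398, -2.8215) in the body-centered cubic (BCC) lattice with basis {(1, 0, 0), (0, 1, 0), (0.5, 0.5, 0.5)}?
(1.5, 1.5, -2.5)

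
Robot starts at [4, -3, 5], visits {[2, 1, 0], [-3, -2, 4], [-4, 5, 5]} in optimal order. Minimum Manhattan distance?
32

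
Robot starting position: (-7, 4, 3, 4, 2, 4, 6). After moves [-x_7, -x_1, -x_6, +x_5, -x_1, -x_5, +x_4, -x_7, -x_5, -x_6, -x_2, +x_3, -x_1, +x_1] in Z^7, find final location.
(-9, 3, 4, 5, 1, 2, 4)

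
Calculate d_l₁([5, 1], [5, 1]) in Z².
0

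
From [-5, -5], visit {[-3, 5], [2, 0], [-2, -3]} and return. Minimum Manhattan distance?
34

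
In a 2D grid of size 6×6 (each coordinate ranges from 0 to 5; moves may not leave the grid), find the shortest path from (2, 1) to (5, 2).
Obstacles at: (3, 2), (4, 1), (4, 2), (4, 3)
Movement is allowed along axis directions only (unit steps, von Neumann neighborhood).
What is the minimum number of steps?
6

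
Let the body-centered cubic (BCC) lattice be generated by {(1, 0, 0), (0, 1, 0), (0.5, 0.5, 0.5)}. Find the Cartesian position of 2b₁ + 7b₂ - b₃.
(1.5, 6.5, -0.5)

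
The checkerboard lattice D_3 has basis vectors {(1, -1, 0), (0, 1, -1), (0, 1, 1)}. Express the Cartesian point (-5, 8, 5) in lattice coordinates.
-5b₁ - b₂ + 4b₃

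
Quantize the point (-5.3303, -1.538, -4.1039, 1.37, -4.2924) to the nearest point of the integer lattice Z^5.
(-5, -2, -4, 1, -4)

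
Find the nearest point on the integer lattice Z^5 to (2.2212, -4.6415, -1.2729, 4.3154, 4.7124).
(2, -5, -1, 4, 5)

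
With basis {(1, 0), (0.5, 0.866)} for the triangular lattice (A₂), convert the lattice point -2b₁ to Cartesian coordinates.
(-2, 0)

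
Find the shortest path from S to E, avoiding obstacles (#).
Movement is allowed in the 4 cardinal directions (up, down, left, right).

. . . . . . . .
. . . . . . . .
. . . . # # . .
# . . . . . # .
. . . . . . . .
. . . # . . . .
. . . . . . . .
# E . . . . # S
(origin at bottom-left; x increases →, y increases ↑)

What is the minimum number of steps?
8
(one shortest path: (7, 0) → (7, 1) → (6, 1) → (5, 1) → (4, 1) → (3, 1) → (2, 1) → (1, 1) → (1, 0))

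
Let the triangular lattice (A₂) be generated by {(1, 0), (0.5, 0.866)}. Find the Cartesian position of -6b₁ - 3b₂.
(-7.5, -2.598)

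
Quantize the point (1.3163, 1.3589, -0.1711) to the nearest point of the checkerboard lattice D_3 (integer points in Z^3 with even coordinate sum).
(1, 1, 0)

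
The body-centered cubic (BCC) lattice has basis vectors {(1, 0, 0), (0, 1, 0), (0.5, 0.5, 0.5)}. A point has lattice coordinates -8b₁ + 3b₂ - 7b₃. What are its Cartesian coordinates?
(-11.5, -0.5, -3.5)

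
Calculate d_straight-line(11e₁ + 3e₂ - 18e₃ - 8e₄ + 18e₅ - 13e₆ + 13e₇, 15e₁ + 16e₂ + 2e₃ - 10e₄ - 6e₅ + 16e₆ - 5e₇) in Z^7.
48.2701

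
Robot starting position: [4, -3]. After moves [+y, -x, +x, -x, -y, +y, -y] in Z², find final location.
(3, -3)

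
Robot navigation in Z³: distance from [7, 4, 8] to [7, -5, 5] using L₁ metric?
12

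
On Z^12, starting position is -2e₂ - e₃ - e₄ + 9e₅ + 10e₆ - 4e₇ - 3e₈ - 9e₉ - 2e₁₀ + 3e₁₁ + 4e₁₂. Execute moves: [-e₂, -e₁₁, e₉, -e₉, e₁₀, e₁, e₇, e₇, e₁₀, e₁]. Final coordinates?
(2, -3, -1, -1, 9, 10, -2, -3, -9, 0, 2, 4)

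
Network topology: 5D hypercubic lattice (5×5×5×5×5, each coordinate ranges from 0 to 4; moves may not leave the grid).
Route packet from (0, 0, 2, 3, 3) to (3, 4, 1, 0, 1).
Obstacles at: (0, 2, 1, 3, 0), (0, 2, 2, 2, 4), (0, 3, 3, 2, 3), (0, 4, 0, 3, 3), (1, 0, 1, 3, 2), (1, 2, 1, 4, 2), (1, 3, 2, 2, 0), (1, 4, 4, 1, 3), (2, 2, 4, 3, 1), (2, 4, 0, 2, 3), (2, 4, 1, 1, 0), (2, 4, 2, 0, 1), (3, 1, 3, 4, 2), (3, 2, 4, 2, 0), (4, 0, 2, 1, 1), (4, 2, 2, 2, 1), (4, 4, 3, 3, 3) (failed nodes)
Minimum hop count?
13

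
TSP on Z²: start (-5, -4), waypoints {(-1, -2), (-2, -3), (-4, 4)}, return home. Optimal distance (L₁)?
24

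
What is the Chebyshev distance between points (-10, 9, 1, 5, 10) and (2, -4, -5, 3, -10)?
20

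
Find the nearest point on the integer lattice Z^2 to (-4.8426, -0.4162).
(-5, 0)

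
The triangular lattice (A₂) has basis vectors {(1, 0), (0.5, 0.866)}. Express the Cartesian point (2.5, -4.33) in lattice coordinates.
5b₁ - 5b₂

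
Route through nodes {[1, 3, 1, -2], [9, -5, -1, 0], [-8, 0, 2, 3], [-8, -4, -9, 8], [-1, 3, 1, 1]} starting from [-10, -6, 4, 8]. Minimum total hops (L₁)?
75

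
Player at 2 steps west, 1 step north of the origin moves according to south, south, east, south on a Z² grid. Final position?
(-1, -2)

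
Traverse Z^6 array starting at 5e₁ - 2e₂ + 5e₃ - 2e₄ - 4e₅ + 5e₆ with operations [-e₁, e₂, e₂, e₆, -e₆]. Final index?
(4, 0, 5, -2, -4, 5)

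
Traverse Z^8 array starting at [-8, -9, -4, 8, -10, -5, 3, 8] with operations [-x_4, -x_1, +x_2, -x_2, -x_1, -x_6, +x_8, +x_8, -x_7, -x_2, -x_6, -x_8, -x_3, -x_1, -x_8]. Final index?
(-11, -10, -5, 7, -10, -7, 2, 8)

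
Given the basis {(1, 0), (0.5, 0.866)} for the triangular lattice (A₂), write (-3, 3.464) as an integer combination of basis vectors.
-5b₁ + 4b₂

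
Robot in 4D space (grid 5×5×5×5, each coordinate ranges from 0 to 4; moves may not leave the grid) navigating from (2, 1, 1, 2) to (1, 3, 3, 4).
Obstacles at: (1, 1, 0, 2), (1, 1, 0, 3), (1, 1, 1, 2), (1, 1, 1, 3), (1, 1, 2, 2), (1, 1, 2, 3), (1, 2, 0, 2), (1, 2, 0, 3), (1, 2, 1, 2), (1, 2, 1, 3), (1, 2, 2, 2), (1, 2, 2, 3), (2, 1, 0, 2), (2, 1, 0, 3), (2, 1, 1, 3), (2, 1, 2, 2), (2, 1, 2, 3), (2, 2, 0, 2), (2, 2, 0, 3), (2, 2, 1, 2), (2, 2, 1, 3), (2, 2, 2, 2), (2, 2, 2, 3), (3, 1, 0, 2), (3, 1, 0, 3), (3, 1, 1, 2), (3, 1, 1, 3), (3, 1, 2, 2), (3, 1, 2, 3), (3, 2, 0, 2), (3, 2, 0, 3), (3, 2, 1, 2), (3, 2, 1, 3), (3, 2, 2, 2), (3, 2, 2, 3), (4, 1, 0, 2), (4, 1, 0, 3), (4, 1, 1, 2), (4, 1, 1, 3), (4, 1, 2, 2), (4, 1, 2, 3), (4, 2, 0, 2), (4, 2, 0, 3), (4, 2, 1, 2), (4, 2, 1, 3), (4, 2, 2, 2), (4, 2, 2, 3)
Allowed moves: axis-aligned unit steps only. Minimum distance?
9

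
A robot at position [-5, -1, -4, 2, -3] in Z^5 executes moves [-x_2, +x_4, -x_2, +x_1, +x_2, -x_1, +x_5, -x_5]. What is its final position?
(-5, -2, -4, 3, -3)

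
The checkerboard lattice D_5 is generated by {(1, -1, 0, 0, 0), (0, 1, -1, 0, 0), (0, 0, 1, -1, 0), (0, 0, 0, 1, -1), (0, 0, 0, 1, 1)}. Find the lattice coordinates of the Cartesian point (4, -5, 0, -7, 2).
4b₁ - b₂ - b₃ - 5b₄ - 3b₅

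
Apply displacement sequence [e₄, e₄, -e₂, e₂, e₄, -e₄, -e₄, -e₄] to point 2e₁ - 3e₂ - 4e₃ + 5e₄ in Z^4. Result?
(2, -3, -4, 5)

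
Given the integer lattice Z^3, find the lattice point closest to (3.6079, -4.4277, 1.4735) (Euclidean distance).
(4, -4, 1)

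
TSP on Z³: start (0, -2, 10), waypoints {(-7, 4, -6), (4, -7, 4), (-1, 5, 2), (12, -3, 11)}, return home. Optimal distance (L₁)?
96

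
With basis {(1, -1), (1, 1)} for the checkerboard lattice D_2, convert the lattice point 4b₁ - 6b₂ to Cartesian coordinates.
(-2, -10)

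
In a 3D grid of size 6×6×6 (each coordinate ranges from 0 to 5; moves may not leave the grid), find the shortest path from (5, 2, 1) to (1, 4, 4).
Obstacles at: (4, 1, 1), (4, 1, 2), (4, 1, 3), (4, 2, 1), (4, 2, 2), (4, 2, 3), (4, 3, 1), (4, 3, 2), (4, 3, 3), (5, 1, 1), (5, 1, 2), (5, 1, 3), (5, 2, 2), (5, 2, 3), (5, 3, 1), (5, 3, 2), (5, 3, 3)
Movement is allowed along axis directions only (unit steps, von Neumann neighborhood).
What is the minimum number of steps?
11
(one shortest path: (5, 2, 1) → (5, 2, 0) → (4, 2, 0) → (3, 2, 0) → (2, 2, 0) → (1, 2, 0) → (1, 3, 0) → (1, 4, 0) → (1, 4, 1) → (1, 4, 2) → (1, 4, 3) → (1, 4, 4))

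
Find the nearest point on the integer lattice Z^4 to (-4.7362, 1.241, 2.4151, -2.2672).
(-5, 1, 2, -2)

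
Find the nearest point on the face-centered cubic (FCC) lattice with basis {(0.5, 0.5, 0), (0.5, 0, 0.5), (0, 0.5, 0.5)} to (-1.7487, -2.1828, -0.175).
(-2, -2, 0)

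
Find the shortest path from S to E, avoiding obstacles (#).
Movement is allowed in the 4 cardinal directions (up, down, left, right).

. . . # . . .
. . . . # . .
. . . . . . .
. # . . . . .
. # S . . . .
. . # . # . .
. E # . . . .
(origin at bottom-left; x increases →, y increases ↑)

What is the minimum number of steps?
9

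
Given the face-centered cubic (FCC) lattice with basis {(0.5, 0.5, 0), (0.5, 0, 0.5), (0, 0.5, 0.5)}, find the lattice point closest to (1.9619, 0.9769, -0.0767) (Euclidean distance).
(2, 1, 0)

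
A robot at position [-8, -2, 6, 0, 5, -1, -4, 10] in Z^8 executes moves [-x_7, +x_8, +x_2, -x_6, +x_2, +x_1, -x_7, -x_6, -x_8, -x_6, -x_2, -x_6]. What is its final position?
(-7, -1, 6, 0, 5, -5, -6, 10)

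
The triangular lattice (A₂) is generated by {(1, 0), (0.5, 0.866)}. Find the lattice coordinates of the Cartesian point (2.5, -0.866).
3b₁ - b₂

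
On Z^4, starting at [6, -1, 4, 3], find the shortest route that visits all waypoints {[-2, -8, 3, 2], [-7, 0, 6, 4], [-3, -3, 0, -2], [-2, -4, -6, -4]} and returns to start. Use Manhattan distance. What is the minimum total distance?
82
(one optimal route: (6, -1, 4, 3) → (-2, -8, 3, 2) → (-2, -4, -6, -4) → (-3, -3, 0, -2) → (-7, 0, 6, 4) → (6, -1, 4, 3))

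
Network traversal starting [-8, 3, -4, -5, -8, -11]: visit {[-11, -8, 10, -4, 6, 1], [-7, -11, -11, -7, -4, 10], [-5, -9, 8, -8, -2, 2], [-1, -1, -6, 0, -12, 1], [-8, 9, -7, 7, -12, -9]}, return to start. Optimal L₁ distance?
218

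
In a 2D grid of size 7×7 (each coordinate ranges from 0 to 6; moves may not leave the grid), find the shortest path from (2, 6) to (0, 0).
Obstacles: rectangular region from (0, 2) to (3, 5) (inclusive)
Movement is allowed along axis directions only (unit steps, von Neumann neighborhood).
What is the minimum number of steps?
12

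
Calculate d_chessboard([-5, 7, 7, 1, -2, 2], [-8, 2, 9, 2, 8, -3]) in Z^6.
10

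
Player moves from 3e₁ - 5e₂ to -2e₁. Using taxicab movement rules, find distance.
10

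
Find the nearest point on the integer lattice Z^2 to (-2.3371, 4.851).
(-2, 5)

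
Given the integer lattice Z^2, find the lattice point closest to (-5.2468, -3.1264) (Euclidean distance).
(-5, -3)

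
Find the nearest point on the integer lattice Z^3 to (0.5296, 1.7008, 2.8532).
(1, 2, 3)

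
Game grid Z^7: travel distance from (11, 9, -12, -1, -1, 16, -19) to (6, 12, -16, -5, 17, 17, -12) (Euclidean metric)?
20.9762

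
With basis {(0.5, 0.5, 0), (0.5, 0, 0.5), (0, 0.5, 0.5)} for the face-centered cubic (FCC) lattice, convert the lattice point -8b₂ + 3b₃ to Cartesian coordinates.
(-4, 1.5, -2.5)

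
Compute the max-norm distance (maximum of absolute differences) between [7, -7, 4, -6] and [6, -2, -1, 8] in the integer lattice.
14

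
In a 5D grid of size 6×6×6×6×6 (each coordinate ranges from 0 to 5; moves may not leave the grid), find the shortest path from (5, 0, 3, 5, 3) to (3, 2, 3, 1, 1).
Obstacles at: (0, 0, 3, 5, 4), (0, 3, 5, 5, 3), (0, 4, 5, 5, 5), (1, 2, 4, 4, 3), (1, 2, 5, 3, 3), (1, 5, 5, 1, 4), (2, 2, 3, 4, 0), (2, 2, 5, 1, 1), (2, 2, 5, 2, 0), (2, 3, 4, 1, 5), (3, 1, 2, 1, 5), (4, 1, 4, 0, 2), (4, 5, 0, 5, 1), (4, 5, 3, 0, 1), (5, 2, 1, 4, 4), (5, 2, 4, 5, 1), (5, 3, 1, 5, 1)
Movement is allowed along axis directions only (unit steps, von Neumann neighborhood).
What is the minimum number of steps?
10
(one shortest path: (5, 0, 3, 5, 3) → (4, 0, 3, 5, 3) → (3, 0, 3, 5, 3) → (3, 1, 3, 5, 3) → (3, 2, 3, 5, 3) → (3, 2, 3, 4, 3) → (3, 2, 3, 3, 3) → (3, 2, 3, 2, 3) → (3, 2, 3, 1, 3) → (3, 2, 3, 1, 2) → (3, 2, 3, 1, 1))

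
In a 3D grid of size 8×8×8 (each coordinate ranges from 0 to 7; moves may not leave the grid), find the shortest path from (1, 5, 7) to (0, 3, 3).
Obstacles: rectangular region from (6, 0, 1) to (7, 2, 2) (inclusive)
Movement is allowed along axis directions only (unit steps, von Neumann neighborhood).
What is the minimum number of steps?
7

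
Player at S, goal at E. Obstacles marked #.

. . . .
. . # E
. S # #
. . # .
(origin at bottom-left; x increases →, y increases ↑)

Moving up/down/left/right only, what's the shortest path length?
5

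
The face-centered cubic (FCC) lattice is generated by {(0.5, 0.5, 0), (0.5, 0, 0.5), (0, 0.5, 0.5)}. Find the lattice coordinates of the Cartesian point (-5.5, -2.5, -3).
-5b₁ - 6b₂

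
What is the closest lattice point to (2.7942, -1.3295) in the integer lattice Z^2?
(3, -1)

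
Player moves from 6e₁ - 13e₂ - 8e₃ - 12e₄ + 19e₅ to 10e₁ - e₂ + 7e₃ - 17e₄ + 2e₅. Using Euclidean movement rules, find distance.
26.4386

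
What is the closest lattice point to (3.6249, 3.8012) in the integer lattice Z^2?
(4, 4)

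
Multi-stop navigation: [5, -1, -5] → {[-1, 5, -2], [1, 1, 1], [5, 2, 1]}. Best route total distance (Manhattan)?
23
(one optimal route: (5, -1, -5) → (5, 2, 1) → (1, 1, 1) → (-1, 5, -2))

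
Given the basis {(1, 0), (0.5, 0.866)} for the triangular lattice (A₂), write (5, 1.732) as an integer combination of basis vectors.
4b₁ + 2b₂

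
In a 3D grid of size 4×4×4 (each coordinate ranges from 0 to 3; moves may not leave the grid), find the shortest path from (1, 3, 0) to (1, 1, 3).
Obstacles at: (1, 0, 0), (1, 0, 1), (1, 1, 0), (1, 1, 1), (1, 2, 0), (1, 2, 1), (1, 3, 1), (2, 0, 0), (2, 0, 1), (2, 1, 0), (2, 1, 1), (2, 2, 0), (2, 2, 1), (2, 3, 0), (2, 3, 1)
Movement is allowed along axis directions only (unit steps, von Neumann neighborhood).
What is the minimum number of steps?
7
(one shortest path: (1, 3, 0) → (0, 3, 0) → (0, 2, 0) → (0, 1, 0) → (0, 1, 1) → (0, 1, 2) → (1, 1, 2) → (1, 1, 3))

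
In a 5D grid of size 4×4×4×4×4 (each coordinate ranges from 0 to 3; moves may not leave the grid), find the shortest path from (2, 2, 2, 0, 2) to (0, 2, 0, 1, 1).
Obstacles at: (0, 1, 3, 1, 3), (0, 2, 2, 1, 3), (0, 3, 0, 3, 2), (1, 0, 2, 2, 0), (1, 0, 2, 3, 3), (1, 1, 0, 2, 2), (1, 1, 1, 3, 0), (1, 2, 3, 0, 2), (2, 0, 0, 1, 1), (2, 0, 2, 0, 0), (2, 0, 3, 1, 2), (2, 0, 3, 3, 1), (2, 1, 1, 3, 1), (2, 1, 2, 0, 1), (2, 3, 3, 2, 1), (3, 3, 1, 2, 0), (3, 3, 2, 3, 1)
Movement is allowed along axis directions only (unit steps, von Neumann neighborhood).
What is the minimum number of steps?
6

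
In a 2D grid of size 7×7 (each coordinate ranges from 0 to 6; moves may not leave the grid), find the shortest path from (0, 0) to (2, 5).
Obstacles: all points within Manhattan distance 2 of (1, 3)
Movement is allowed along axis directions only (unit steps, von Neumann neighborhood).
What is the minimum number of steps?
11
(one shortest path: (0, 0) → (1, 0) → (2, 0) → (3, 0) → (4, 0) → (4, 1) → (4, 2) → (4, 3) → (4, 4) → (3, 4) → (3, 5) → (2, 5))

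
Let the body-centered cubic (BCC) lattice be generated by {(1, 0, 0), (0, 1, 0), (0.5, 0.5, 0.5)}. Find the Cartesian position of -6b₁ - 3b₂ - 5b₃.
(-8.5, -5.5, -2.5)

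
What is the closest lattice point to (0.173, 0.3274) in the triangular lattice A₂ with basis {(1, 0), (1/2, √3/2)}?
(0, 0)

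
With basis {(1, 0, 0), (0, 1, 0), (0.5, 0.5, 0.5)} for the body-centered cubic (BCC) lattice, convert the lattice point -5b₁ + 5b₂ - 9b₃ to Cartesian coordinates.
(-9.5, 0.5, -4.5)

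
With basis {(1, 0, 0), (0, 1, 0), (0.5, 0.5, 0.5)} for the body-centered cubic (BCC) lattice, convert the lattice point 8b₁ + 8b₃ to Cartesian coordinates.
(12, 4, 4)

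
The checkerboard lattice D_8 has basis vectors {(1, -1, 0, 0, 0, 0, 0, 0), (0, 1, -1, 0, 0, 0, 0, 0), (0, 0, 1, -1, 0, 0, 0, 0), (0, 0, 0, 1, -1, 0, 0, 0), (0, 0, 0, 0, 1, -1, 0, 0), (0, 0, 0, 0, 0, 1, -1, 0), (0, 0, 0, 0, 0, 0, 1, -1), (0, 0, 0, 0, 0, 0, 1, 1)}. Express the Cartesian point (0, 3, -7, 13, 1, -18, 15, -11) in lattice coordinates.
3b₂ - 4b₃ + 9b₄ + 10b₅ - 8b₆ + 9b₇ - 2b₈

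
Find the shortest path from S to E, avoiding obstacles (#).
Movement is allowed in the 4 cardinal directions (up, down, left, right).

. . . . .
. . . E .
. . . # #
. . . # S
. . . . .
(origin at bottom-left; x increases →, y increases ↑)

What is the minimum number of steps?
7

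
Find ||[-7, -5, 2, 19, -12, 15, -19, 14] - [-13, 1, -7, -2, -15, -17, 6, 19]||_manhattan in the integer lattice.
107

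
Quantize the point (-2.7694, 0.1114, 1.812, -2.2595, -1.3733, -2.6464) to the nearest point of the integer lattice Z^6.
(-3, 0, 2, -2, -1, -3)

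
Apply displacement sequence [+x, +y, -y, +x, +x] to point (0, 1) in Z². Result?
(3, 1)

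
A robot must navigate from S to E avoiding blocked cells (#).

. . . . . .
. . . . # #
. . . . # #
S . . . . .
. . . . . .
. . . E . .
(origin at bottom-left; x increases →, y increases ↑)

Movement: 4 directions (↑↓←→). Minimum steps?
5
(one shortest path: (0, 2) → (1, 2) → (2, 2) → (3, 2) → (3, 1) → (3, 0))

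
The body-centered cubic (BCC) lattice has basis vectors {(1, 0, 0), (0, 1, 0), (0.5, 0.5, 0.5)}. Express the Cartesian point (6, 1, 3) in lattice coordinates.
3b₁ - 2b₂ + 6b₃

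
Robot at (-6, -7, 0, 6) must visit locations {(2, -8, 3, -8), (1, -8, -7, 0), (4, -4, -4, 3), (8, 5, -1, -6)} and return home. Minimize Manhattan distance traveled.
110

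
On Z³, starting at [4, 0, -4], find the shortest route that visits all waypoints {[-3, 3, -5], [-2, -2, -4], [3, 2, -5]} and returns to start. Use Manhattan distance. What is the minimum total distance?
26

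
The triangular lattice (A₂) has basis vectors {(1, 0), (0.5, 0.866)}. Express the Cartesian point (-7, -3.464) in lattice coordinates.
-5b₁ - 4b₂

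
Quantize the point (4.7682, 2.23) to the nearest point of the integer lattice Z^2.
(5, 2)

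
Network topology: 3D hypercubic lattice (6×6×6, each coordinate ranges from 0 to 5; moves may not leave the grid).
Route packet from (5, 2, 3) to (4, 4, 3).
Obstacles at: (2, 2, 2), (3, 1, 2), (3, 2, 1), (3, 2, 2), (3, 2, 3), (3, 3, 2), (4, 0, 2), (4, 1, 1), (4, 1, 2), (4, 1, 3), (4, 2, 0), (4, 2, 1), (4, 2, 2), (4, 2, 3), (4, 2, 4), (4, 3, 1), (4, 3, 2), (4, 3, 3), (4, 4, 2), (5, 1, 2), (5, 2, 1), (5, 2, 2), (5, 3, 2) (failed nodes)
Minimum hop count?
3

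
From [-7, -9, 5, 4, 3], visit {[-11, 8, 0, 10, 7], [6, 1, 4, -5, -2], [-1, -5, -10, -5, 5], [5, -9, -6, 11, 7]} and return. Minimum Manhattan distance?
180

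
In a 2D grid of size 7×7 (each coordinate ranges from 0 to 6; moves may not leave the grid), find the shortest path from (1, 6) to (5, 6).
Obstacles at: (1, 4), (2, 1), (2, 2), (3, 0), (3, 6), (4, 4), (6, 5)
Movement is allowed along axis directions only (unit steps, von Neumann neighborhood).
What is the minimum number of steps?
6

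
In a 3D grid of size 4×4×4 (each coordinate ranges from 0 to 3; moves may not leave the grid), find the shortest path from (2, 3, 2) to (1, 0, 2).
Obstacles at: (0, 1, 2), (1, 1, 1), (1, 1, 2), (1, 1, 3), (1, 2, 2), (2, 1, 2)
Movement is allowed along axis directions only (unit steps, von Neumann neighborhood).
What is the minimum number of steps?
6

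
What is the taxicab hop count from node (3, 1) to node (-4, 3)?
9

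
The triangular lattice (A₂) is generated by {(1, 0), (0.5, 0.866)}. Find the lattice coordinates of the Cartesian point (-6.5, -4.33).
-4b₁ - 5b₂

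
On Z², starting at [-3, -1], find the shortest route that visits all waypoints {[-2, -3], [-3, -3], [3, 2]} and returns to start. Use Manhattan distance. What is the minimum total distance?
22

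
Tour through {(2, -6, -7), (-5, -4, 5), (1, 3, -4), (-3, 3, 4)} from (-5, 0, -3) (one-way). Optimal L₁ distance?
47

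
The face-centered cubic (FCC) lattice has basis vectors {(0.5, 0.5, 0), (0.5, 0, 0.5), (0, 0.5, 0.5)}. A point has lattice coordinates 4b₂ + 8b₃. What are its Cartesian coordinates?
(2, 4, 6)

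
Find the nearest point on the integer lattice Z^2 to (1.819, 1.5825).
(2, 2)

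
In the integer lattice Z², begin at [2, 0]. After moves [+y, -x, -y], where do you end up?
(1, 0)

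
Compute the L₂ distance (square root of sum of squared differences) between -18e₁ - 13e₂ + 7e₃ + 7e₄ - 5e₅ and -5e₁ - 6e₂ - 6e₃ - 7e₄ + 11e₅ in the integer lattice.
28.9655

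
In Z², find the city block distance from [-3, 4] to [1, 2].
6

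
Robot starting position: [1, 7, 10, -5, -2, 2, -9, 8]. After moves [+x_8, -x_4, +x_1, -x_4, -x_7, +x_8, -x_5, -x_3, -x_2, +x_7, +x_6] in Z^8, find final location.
(2, 6, 9, -7, -3, 3, -9, 10)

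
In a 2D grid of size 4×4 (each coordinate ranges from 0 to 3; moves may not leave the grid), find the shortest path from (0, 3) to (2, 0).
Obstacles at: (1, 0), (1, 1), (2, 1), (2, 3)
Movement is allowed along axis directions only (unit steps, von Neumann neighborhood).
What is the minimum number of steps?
7
(one shortest path: (0, 3) → (1, 3) → (1, 2) → (2, 2) → (3, 2) → (3, 1) → (3, 0) → (2, 0))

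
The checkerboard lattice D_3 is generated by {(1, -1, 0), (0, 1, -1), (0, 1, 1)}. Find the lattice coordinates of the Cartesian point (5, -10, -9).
5b₁ + 2b₂ - 7b₃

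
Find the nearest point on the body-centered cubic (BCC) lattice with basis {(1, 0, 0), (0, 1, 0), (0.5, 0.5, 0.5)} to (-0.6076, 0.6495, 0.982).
(-0.5, 0.5, 0.5)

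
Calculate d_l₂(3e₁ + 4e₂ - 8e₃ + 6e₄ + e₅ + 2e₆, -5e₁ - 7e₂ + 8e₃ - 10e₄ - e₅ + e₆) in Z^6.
26.4953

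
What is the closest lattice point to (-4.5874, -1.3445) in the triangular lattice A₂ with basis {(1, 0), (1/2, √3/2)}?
(-4.5, -0.866)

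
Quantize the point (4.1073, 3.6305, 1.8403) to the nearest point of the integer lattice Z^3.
(4, 4, 2)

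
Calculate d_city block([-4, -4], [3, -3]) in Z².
8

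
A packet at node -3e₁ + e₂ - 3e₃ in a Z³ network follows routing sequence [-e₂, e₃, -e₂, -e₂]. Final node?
(-3, -2, -2)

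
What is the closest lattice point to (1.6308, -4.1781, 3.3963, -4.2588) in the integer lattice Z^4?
(2, -4, 3, -4)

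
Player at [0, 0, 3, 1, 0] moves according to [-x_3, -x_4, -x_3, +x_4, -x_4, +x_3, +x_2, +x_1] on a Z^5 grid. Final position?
(1, 1, 2, 0, 0)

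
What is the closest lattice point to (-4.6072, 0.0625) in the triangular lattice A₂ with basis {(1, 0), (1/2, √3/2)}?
(-5, 0)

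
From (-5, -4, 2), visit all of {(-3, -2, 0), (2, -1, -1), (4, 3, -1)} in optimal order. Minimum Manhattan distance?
19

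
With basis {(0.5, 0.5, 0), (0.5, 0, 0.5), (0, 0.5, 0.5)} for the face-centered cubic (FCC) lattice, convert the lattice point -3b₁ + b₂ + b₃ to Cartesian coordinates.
(-1, -1, 1)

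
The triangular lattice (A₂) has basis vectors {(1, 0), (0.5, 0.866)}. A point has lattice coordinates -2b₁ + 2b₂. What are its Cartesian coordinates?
(-1, 1.732)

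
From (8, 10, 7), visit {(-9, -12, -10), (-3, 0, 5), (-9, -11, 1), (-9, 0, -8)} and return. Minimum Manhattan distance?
112
(one optimal route: (8, 10, 7) → (-3, 0, 5) → (-9, -11, 1) → (-9, -12, -10) → (-9, 0, -8) → (8, 10, 7))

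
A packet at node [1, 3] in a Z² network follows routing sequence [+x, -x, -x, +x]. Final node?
(1, 3)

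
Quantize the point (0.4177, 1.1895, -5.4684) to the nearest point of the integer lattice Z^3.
(0, 1, -5)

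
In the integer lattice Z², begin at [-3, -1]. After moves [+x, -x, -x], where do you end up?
(-4, -1)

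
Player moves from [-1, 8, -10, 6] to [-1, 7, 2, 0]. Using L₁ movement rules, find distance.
19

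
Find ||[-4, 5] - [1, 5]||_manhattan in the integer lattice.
5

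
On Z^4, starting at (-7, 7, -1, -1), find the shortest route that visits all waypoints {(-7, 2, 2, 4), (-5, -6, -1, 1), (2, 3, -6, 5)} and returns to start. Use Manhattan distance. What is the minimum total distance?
74
(one optimal route: (-7, 7, -1, -1) → (-7, 2, 2, 4) → (2, 3, -6, 5) → (-5, -6, -1, 1) → (-7, 7, -1, -1))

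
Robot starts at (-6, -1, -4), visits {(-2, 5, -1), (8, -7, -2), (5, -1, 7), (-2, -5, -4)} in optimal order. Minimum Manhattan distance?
58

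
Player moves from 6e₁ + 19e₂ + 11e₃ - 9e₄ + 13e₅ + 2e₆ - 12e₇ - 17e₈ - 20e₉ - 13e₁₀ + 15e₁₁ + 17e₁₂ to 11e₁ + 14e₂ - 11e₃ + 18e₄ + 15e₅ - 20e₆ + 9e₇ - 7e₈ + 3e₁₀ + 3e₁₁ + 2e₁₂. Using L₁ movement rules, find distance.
177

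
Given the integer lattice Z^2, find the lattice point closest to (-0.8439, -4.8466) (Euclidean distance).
(-1, -5)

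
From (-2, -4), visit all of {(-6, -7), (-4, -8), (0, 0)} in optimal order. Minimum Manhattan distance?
21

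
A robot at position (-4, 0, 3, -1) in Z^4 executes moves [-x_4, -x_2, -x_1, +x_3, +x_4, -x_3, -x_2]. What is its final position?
(-5, -2, 3, -1)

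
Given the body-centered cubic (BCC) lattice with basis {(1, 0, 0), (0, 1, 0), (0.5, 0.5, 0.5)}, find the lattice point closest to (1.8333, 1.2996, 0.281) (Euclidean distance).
(2, 1, 0)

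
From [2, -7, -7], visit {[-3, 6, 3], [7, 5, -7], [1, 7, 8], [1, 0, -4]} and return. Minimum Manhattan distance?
78
(one optimal route: (2, -7, -7) → (7, 5, -7) → (-3, 6, 3) → (1, 7, 8) → (1, 0, -4) → (2, -7, -7))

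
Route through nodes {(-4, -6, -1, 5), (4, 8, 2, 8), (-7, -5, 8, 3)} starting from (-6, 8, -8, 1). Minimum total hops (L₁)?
70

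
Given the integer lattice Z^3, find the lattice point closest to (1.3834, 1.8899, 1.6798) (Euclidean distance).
(1, 2, 2)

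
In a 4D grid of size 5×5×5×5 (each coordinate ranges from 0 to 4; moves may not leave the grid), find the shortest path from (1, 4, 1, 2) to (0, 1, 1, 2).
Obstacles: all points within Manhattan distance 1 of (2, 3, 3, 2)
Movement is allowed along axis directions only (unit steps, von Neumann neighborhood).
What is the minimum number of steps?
4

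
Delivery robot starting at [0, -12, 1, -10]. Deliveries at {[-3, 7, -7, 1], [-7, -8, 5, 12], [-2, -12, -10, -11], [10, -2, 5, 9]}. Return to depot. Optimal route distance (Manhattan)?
154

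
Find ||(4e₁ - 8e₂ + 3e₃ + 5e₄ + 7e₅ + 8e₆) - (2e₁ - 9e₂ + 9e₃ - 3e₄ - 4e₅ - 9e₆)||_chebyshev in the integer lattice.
17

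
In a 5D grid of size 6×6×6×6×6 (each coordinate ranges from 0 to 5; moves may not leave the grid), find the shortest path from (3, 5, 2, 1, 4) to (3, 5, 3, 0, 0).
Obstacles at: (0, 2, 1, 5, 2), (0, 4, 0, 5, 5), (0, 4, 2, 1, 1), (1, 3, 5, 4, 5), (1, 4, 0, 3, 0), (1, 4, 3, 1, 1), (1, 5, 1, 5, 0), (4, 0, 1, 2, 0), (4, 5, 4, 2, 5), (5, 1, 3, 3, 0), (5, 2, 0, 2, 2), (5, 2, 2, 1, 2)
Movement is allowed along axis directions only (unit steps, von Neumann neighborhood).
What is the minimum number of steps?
6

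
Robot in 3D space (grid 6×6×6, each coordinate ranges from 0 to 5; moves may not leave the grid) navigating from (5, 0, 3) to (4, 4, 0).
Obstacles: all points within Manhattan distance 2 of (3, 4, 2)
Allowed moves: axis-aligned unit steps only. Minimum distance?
8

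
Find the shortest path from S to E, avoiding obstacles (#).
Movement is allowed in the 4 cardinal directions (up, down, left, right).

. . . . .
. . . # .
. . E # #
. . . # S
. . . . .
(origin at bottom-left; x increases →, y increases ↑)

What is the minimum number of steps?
5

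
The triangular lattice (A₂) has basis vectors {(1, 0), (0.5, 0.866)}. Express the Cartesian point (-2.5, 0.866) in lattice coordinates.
-3b₁ + b₂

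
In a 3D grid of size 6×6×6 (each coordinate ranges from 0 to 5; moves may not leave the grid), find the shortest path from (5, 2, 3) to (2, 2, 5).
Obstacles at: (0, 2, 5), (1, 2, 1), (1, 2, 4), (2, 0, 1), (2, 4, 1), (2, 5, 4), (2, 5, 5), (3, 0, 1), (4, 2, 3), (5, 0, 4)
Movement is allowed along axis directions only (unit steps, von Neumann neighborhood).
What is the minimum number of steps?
5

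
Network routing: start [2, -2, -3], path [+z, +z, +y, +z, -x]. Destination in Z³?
(1, -1, 0)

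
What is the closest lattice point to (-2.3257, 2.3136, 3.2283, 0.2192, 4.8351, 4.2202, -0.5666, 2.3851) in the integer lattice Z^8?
(-2, 2, 3, 0, 5, 4, -1, 2)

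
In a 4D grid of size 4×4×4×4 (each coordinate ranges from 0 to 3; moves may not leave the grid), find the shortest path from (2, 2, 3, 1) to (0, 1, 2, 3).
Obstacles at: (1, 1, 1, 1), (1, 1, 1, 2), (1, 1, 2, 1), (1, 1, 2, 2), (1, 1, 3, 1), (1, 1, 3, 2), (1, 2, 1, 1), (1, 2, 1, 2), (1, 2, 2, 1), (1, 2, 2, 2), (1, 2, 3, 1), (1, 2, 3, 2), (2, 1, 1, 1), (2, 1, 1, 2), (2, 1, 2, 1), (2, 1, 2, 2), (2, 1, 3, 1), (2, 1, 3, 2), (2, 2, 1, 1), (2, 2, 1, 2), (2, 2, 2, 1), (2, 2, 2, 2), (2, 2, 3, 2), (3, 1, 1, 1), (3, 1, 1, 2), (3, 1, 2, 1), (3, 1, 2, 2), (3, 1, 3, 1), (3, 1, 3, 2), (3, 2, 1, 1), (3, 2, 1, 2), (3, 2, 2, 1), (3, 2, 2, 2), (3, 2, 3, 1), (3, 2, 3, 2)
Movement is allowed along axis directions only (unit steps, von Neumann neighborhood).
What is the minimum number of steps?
8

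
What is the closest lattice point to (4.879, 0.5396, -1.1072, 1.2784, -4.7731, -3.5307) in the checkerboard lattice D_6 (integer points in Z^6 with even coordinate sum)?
(5, 1, -1, 1, -5, -3)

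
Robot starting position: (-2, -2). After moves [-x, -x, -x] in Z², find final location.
(-5, -2)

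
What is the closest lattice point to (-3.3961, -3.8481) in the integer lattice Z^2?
(-3, -4)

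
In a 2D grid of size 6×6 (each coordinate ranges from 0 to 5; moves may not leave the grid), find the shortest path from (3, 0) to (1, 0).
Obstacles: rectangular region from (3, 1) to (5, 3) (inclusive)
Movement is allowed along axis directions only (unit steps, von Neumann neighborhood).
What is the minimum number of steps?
2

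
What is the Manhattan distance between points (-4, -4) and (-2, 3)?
9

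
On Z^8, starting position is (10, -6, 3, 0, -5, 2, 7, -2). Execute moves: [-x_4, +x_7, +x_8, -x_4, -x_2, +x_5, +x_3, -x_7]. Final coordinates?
(10, -7, 4, -2, -4, 2, 7, -1)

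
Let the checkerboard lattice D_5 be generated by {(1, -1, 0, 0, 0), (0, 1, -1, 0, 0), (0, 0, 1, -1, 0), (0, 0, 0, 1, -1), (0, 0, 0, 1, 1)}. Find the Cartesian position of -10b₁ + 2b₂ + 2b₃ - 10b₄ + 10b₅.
(-10, 12, 0, -2, 20)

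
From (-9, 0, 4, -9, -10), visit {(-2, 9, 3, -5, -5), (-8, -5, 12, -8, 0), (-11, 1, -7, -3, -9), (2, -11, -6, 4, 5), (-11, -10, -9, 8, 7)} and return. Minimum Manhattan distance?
198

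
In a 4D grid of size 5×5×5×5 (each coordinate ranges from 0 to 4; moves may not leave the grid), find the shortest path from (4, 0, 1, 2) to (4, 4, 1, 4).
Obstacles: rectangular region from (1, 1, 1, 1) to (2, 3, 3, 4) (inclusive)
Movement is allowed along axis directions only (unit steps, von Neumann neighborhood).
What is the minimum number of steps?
6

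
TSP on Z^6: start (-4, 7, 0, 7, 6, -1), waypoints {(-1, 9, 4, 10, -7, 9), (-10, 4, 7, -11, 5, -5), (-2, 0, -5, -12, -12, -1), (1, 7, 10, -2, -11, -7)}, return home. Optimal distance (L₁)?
204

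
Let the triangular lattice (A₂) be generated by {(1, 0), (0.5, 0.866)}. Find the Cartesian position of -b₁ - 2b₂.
(-2, -1.732)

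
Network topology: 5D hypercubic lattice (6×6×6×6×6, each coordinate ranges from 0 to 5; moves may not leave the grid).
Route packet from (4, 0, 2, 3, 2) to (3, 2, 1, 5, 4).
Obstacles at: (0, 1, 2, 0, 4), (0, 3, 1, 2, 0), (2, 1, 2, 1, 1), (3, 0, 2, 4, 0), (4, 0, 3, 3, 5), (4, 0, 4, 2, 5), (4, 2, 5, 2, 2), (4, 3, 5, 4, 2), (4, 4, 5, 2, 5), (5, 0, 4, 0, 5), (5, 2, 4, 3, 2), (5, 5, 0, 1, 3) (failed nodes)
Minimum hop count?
8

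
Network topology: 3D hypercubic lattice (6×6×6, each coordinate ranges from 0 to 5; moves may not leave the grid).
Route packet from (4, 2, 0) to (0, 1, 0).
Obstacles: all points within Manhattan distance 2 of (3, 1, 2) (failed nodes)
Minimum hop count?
5
(one shortest path: (4, 2, 0) → (3, 2, 0) → (2, 2, 0) → (1, 2, 0) → (0, 2, 0) → (0, 1, 0))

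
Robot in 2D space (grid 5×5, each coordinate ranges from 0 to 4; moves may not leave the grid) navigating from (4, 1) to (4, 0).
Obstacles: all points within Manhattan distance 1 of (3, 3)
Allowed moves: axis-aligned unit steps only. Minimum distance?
1
(one shortest path: (4, 1) → (4, 0))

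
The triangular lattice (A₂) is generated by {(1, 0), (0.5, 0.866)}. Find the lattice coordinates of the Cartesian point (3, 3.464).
b₁ + 4b₂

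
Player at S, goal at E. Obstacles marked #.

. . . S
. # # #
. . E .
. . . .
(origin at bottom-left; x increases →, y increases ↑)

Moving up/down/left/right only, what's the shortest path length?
7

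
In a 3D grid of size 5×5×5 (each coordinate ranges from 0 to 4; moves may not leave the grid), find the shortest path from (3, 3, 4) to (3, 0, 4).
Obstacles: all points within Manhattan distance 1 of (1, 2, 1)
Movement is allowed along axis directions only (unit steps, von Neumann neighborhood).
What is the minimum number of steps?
3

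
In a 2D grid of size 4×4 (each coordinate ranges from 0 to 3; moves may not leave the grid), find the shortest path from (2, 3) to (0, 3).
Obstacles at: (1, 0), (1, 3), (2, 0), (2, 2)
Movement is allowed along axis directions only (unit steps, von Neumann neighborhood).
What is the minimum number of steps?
8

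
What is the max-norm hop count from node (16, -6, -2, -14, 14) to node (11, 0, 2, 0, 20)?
14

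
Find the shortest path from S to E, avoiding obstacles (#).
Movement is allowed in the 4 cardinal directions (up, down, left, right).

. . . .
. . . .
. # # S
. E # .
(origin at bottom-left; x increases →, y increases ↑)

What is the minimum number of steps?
7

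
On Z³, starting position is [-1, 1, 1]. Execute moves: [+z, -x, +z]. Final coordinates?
(-2, 1, 3)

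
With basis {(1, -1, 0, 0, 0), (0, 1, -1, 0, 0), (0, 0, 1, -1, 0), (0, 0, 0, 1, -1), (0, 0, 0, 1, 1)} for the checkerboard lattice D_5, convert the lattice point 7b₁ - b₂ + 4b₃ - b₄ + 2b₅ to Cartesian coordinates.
(7, -8, 5, -3, 3)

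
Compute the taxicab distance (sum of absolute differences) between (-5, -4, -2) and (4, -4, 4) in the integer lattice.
15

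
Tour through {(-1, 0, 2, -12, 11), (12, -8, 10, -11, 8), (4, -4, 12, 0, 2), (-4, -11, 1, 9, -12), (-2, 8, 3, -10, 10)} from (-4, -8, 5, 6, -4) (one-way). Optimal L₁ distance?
144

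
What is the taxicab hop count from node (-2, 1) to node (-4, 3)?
4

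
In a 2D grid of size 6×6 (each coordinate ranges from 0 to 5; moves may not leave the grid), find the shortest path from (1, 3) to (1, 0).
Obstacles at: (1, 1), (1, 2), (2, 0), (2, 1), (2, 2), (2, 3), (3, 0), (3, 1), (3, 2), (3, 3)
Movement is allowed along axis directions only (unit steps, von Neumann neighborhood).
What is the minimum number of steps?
5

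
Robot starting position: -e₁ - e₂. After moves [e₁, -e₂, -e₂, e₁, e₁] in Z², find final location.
(2, -3)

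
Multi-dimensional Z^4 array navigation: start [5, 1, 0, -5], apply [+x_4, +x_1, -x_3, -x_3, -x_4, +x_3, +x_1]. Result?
(7, 1, -1, -5)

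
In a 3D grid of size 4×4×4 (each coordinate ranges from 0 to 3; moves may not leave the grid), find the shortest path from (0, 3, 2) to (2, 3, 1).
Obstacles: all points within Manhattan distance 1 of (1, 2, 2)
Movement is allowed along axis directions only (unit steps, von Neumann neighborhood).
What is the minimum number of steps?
3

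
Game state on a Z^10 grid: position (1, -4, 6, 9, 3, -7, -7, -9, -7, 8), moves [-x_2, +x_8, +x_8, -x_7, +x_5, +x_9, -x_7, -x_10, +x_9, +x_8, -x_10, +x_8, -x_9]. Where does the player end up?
(1, -5, 6, 9, 4, -7, -9, -5, -6, 6)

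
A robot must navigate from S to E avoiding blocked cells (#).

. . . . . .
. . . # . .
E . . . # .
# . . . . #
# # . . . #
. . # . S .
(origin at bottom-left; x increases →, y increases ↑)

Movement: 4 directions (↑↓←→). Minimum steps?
7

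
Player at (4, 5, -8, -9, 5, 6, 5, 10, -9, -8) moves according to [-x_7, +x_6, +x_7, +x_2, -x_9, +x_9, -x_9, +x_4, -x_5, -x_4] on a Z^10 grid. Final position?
(4, 6, -8, -9, 4, 7, 5, 10, -10, -8)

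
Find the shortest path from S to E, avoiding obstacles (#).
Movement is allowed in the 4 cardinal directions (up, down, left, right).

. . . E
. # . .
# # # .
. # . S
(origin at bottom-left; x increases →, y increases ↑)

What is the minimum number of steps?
3
(one shortest path: (3, 0) → (3, 1) → (3, 2) → (3, 3))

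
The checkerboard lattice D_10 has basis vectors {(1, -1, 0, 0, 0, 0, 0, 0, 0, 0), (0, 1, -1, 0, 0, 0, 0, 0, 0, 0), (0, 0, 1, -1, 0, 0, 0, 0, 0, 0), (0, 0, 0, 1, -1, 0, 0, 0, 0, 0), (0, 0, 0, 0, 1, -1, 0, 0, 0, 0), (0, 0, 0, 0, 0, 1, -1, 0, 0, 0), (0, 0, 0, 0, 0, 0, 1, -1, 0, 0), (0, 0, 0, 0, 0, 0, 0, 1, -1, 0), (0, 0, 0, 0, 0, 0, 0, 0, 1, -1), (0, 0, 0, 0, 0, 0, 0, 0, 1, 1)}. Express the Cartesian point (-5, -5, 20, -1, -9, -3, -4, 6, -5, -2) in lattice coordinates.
-5b₁ - 10b₂ + 10b₃ + 9b₄ - 3b₆ - 7b₇ - b₈ - 2b₉ - 4b₁₀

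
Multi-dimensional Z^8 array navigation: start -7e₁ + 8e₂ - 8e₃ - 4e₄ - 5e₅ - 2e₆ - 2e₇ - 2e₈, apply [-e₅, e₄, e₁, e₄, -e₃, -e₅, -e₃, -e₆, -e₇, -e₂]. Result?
(-6, 7, -10, -2, -7, -3, -3, -2)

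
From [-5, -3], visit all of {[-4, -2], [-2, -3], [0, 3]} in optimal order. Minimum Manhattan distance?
13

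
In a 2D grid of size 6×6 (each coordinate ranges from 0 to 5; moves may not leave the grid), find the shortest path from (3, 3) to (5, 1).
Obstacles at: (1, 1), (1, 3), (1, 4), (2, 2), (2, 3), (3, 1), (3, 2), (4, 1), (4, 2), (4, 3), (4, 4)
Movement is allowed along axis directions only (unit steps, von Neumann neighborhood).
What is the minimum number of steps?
8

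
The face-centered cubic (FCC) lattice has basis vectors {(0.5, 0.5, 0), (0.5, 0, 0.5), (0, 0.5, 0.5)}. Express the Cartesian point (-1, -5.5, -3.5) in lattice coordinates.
-3b₁ + b₂ - 8b₃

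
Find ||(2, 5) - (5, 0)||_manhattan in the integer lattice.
8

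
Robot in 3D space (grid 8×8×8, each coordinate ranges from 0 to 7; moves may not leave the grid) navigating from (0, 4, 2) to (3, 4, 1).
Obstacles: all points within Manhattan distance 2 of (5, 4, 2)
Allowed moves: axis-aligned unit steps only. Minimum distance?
4
(one shortest path: (0, 4, 2) → (1, 4, 2) → (2, 4, 2) → (2, 4, 1) → (3, 4, 1))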